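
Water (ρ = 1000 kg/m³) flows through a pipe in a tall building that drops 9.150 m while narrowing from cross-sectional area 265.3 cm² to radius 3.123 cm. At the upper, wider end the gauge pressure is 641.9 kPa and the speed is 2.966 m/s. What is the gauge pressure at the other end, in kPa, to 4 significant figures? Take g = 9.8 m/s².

P₂ = 406.2 kPa

By continuity, v₂ = v₁·A₁/A₂ = 2.966·(265.3/30.64) = 25.68 m/s.
Applying Bernoulli between the two ends and solving for P₂: P₂ = P₁ + ½ρ(v₁² − v₂²) − ρgΔh.
P₂ = 641900 + ½·1000·(2.966² − 25.68²) − 1000·9.8·(−9.150) = 641900 + (-325400) − (-89670) = 406200 Pa.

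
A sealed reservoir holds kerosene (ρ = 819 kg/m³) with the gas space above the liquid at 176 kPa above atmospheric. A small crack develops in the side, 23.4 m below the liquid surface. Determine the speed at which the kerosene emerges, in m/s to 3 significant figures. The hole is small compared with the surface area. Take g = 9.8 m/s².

v = 29.8 m/s

Take point 1 at the surface (v₁ ≈ 0) and point 2 at the hole (at atmospheric pressure). Bernoulli: P₁ + ρg h = P_atm + ½ρv₂².
With P₁ − P_atm = 176000 Pa, v₂ = √(2gh + 2ΔP/ρ) = √(2·9.8·23.4 + 2·176000/819) = 29.8 m/s.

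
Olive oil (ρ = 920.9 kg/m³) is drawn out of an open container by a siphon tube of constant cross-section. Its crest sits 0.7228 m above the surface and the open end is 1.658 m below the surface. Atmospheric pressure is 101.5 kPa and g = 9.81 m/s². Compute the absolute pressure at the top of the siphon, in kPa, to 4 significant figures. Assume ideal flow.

The outlet speed comes from Torricelli: v = √(2g·1.658) = 5.704 m/s.
With constant cross-section the crest speed equals v; applying Bernoulli from the surface up to the crest, P_top = P_atm − ½ρv² − ρg·h_top.
P_top = 101500 − ½·920.9·5.704² − 920.9·9.81·0.7228 = 79990 Pa.

P_top ≈ 79.99 kPa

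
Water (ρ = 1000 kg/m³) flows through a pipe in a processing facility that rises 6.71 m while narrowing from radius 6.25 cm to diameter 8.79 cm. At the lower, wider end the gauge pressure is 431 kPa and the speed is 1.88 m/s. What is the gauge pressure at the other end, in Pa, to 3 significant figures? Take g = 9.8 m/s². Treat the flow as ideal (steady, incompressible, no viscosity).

Continuity gives A₁v₁ = A₂v₂, so v₂ = (123 cm²)/(60.7 cm²) × 1.88 m/s = 3.80 m/s.
Energy conservation along the streamline gives P₂ = P₁ − ½ρ(v₂² − v₁²) − ρg(h₂ − h₁).
P₂ = 431000 + ½·1000·(1.88² − 3.80²) − 1000·9.8·(+6.71) = 431000 + (-5460) − (65800) = 360000 Pa.

P₂ ≈ 360000 Pa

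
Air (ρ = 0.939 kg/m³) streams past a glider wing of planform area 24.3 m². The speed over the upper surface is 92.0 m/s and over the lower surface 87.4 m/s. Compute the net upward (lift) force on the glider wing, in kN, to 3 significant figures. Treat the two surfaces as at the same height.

The faster flow above has the lower pressure; Bernoulli (same height) gives ΔP = ½ρ(v_up² − v_low²).
ΔP = ½·0.939·(92.0² − 87.4²) = 387 Pa.
Lift = ΔP · A = 387 × 24.3 = 9420 N.

F ≈ 9.42 kN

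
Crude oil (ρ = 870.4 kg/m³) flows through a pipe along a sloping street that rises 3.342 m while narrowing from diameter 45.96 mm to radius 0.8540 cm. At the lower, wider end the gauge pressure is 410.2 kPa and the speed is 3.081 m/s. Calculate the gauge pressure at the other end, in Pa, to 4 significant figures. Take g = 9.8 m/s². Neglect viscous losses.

P₂ ≈ 169200 Pa

Mass conservation (A₁v₁ = A₂v₂) gives v₂ = 3.081 × 16.59/2.291 = 22.31 m/s.
Applying Bernoulli between the two ends and solving for P₂: P₂ = P₁ + ½ρ(v₁² − v₂²) − ρgΔh.
P₂ = 410200 + ½·870.4·(3.081² − 22.31²) − 870.4·9.8·(+3.342) = 410200 + (-212500) − (28510) = 169200 Pa.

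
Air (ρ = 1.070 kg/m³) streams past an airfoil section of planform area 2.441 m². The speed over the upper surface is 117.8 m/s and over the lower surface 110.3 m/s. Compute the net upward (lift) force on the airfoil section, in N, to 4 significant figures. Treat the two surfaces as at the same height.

2234 N

From P + ½ρv² = const at equal height, P_low − P_up = ½ρ(v_up² − v_low²).
ΔP = ½·1.070·(117.8² − 110.3²) = 915.3 Pa.
Lift = ΔP · A = 915.3 × 2.441 = 2234 N.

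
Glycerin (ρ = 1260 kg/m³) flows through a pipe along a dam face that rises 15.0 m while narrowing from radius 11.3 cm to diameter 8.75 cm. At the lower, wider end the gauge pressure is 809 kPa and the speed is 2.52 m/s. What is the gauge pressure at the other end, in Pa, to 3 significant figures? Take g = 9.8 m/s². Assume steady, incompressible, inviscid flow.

By continuity, v₂ = v₁·A₁/A₂ = 2.52·(401/60.1) = 16.8 m/s.
Bernoulli: P₁ + ½ρv₁² + ρg h₁ = P₂ + ½ρv₂² + ρg h₂, so P₂ = P₁ + ½ρ(v₁² − v₂²) − ρg(h₂ − h₁).
P₂ = 809000 + ½·1260·(2.52² − 16.8²) − 1260·9.8·(+15.0) = 809000 + (-174000) − (185000) = 450000 Pa.

P₂ = 450000 Pa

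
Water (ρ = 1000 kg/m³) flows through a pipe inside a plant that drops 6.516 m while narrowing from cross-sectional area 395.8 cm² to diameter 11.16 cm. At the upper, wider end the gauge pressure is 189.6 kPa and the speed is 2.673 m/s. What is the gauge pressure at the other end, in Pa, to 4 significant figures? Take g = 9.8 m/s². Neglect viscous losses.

P₂ ≈ 198500 Pa

By continuity, v₂ = v₁·A₁/A₂ = 2.673·(395.8/97.82) = 10.82 m/s.
Bernoulli: P₁ + ½ρv₁² + ρg h₁ = P₂ + ½ρv₂² + ρg h₂, so P₂ = P₁ + ½ρ(v₁² − v₂²) − ρg(h₂ − h₁).
P₂ = 189600 + ½·1000·(2.673² − 10.82²) − 1000·9.8·(−6.516) = 189600 + (-54920) − (-63860) = 198500 Pa.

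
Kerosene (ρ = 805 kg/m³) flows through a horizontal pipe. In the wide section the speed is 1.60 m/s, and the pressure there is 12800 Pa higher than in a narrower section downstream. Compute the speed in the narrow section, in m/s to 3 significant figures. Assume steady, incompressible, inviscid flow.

v₂ ≈ 5.86 m/s

Along the level pipe P + ½ρv² is conserved, hence v₂² = v₁² + 2(P₁ − P₂)/ρ.
v₂ = √(1.60² + 2·12800/805) = √(2.56 + 31.8) = 5.86 m/s.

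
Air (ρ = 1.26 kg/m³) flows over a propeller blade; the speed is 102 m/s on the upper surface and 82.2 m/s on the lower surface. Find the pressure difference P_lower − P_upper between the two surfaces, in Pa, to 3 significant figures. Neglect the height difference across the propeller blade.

ΔP ≈ 2300 Pa

The pressure is lower where the speed is higher: ΔP = ½ρ(v_up² − v_low²).
ΔP = ½·1.26·(102² − 82.2²) = 2300 Pa.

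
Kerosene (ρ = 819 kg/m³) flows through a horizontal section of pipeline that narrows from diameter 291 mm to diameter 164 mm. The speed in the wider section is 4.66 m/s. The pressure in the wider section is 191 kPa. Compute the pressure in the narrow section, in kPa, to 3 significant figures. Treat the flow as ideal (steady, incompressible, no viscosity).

P₂ ≈ 112 kPa

Mass conservation (A₁v₁ = A₂v₂) gives v₂ = 4.66 × 665/211 = 14.7 m/s.
Along the horizontal streamline, P + ½ρv² is constant.
P₂ = P₁ − ½ρ(v₂² − v₁²) = 191000 − ½·819·(14.7² − 4.66²) = 191000 − 79300 = 112000 Pa.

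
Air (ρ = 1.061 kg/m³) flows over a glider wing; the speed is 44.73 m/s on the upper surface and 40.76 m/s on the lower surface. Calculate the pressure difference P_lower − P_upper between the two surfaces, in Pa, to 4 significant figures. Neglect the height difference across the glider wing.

The pressure is lower where the speed is higher: ΔP = ½ρ(v_up² − v_low²).
ΔP = ½·1.061·(44.73² − 40.76²) = 180.0 Pa.

180.0 Pa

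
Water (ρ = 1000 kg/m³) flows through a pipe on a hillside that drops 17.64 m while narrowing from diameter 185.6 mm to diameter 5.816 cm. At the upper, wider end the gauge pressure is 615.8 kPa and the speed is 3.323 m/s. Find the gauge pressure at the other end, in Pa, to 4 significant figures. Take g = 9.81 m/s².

Continuity gives A₁v₁ = A₂v₂, so v₂ = (270.5 cm²)/(26.57 cm²) × 3.323 m/s = 33.84 m/s.
Bernoulli: P₁ + ½ρv₁² + ρg h₁ = P₂ + ½ρv₂² + ρg h₂, so P₂ = P₁ + ½ρ(v₁² − v₂²) − ρg(h₂ − h₁).
P₂ = 615800 + ½·1000·(3.323² − 33.84²) − 1000·9.81·(−17.64) = 615800 + (-567100) − (-173000) = 221800 Pa.

221800 Pa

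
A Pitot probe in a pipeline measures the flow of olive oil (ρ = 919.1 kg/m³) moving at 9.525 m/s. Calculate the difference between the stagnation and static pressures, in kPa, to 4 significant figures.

The dynamic pressure equals the rise in static pressure at the stagnation point: ΔP = ½ρv².
ΔP = ½·919.1·9.525² = 41690 Pa.

ΔP ≈ 41.69 kPa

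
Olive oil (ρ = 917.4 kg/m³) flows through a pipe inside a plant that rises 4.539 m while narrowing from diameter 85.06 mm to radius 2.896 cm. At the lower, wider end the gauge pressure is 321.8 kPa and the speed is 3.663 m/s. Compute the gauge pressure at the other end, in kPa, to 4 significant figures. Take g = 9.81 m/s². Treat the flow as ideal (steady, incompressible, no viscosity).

258.5 kPa

Continuity gives A₁v₁ = A₂v₂, so v₂ = (56.83 cm²)/(26.35 cm²) × 3.663 m/s = 7.900 m/s.
Energy conservation along the streamline gives P₂ = P₁ − ½ρ(v₂² − v₁²) − ρg(h₂ − h₁).
P₂ = 321800 + ½·917.4·(3.663² − 7.900²) − 917.4·9.81·(+4.539) = 321800 + (-22470) − (40850) = 258500 Pa.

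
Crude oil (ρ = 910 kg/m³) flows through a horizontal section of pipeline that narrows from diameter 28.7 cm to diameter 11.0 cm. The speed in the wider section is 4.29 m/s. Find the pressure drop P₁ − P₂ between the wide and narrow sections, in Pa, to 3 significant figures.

Mass conservation (A₁v₁ = A₂v₂) gives v₂ = 4.29 × 647/95.0 = 29.2 m/s.
Along the horizontal streamline, P + ½ρv² is constant.
P₁ − P₂ = ½·910·(29.2² − 4.29²) = ½·910·834 = 380000 Pa.

380000 Pa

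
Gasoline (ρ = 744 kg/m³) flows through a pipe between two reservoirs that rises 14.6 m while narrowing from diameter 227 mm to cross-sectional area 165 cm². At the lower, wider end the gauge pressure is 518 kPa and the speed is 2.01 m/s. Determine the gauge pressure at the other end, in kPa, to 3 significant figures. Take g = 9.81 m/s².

Continuity gives A₁v₁ = A₂v₂, so v₂ = (405 cm²)/(165 cm²) × 2.01 m/s = 4.93 m/s.
Energy conservation along the streamline gives P₂ = P₁ − ½ρ(v₂² − v₁²) − ρg(h₂ − h₁).
P₂ = 518000 + ½·744·(2.01² − 4.93²) − 744·9.81·(+14.6) = 518000 + (-7540) − (107000) = 404000 Pa.

P₂ ≈ 404 kPa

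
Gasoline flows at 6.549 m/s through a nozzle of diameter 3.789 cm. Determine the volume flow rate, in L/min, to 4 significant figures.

Q = A·v = 0.001128 m² × 6.549 m/s = 0.007384 m³/s.
Converting: 0.007384 m³/s × 60000 = 443.1 L/min.

Q = 443.1 L/min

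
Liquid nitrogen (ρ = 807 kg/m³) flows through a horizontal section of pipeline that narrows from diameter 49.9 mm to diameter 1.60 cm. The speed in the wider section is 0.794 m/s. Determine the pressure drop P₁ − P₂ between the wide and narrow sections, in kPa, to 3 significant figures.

By continuity, v₂ = v₁·A₁/A₂ = 0.794·(19.6/2.01) = 7.72 m/s.
Along the horizontal streamline, P + ½ρv² is constant.
P₁ − P₂ = ½·807·(7.72² − 0.794²) = ½·807·59.0 = 23800 Pa.

ΔP = 23.8 kPa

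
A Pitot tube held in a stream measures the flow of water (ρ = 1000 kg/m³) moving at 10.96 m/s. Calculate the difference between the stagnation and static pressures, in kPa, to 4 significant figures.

Bernoulli between the free stream and the stagnation point: ½ρv² = P_stag − P_static.
ΔP = ½·1000·10.96² = 60060 Pa.

60.06 kPa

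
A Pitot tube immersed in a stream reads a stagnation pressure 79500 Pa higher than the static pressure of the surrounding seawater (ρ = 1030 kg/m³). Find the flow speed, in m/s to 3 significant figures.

At the stagnation point the flow is brought to rest, so Bernoulli gives P_stag − P_static = ½ρv².
v = √(2ΔP/ρ) = √(2·79500/1030) = 12.4 m/s.

v ≈ 12.4 m/s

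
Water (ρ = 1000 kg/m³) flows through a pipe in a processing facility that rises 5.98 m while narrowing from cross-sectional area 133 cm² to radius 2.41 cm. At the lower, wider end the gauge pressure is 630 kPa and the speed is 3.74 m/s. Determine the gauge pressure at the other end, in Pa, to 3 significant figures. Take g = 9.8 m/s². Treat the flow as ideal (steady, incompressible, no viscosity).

By continuity, v₂ = v₁·A₁/A₂ = 3.74·(133/18.2) = 27.3 m/s.
Energy conservation along the streamline gives P₂ = P₁ − ½ρ(v₂² − v₁²) − ρg(h₂ − h₁).
P₂ = 630000 + ½·1000·(3.74² − 27.3²) − 1000·9.8·(+5.98) = 630000 + (-365000) − (58600) = 207000 Pa.

P₂ ≈ 207000 Pa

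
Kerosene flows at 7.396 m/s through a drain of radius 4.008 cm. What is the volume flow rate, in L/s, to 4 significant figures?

Q = 37.33 L/s

Q = A·v = 0.005047 m² × 7.396 m/s = 0.03733 m³/s.
Converting: 0.03733 m³/s × 1000 = 37.33 L/s.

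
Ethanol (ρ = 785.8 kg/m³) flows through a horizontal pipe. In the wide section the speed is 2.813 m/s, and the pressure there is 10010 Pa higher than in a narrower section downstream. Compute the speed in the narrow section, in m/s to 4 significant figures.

Horizontal Bernoulli: P₁ + ½ρv₁² = P₂ + ½ρv₂², so v₂² = v₁² + 2(P₁ − P₂)/ρ.
v₂ = √(2.813² + 2·10010/785.8) = √(7.913 + 25.48) = 5.778 m/s.

5.778 m/s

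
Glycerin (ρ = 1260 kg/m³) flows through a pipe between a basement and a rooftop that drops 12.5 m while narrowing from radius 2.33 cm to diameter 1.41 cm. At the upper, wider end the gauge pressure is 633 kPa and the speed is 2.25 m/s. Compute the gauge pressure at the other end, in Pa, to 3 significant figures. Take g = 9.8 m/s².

410000 Pa

By continuity, v₂ = v₁·A₁/A₂ = 2.25·(17.1/1.56) = 24.6 m/s.
Bernoulli: P₁ + ½ρv₁² + ρg h₁ = P₂ + ½ρv₂² + ρg h₂, so P₂ = P₁ + ½ρ(v₁² − v₂²) − ρg(h₂ − h₁).
P₂ = 633000 + ½·1260·(2.25² − 24.6²) − 1260·9.8·(−12.5) = 633000 + (-377000) − (-154000) = 410000 Pa.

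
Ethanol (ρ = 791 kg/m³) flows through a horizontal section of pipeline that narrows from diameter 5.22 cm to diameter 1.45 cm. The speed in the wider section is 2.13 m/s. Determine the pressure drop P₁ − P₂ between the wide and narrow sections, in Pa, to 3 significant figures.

By continuity, v₂ = v₁·A₁/A₂ = 2.13·(21.4/1.65) = 27.6 m/s.
Bernoulli (h₁ = h₂): P₁ − P₂ = ½ρ(v₂² − v₁²).
P₁ − P₂ = ½·791·(27.6² − 2.13²) = ½·791·757 = 300000 Pa.

ΔP ≈ 300000 Pa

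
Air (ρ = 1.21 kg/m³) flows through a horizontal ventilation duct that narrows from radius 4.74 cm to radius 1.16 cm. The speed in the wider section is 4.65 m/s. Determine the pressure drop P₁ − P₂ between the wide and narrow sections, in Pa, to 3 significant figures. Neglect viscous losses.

ΔP = 3630 Pa

Mass conservation (A₁v₁ = A₂v₂) gives v₂ = 4.65 × 70.6/4.23 = 77.6 m/s.
Bernoulli (h₁ = h₂): P₁ − P₂ = ½ρ(v₂² − v₁²).
P₁ − P₂ = ½·1.21·(77.6² − 4.65²) = ½·1.21·6010 = 3630 Pa.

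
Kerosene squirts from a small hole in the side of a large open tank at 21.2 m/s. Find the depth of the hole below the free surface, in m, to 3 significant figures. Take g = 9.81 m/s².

h ≈ 22.9 m

Torricelli: v = √(2gh), so h = v²/(2g).
h = 21.2²/(2·9.81) = 449/19.62 = 22.9 m.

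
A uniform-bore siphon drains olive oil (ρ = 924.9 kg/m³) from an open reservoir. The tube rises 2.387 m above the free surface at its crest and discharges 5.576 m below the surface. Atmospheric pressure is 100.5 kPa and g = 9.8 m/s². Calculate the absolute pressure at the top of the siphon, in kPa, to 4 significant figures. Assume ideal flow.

28.32 kPa

The outlet speed comes from Torricelli: v = √(2g·5.576) = 10.45 m/s.
The bore is uniform, so the speed at the crest is the same v. Bernoulli surface→crest: P_atm = P_top + ½ρv² + ρg·h_top.
P_top = 100500 − ½·924.9·10.45² − 924.9·9.8·2.387 = 28320 Pa.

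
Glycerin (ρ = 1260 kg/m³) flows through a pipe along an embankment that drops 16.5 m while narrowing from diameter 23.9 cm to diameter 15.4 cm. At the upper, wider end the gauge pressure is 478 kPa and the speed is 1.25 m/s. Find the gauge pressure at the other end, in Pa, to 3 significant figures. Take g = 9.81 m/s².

By continuity, v₂ = v₁·A₁/A₂ = 1.25·(449/186) = 3.01 m/s.
Energy conservation along the streamline gives P₂ = P₁ − ½ρ(v₂² − v₁²) − ρg(h₂ − h₁).
P₂ = 478000 + ½·1260·(1.25² − 3.01²) − 1260·9.81·(−16.5) = 478000 + (-4730) − (-204000) = 677000 Pa.

P₂ = 677000 Pa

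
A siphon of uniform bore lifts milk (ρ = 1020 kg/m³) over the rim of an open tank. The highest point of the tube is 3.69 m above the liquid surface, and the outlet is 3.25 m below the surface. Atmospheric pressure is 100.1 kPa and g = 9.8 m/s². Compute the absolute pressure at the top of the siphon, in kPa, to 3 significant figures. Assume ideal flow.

30.7 kPa

Bernoulli surface→outlet gives ½v² = g·h_out, so v = √(2·9.8·3.25) = 7.98 m/s.
With constant cross-section the crest speed equals v; applying Bernoulli from the surface up to the crest, P_top = P_atm − ½ρv² − ρg·h_top.
P_top = 100100 − ½·1020·7.98² − 1020·9.8·3.69 = 30700 Pa.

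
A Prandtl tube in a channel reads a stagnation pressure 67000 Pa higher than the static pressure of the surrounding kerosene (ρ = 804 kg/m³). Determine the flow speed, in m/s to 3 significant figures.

v ≈ 12.9 m/s

Bernoulli between the free stream and the stagnation point: ½ρv² = P_stag − P_static.
v = √(2ΔP/ρ) = √(2·67000/804) = 12.9 m/s.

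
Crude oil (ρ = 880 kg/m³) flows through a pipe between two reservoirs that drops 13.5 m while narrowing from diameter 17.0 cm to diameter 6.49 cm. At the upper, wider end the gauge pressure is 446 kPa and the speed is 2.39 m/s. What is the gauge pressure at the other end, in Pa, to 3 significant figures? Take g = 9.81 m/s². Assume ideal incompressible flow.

By continuity, v₂ = v₁·A₁/A₂ = 2.39·(227/33.1) = 16.4 m/s.
Bernoulli: P₁ + ½ρv₁² + ρg h₁ = P₂ + ½ρv₂² + ρg h₂, so P₂ = P₁ + ½ρ(v₁² − v₂²) − ρg(h₂ − h₁).
P₂ = 446000 + ½·880·(2.39² − 16.4²) − 880·9.81·(−13.5) = 446000 + (-116000) − (-117000) = 447000 Pa.

P₂ ≈ 447000 Pa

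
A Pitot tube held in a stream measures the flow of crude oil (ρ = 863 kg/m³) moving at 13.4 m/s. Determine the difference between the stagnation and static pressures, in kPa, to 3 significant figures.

The dynamic pressure equals the rise in static pressure at the stagnation point: ΔP = ½ρv².
ΔP = ½·863·13.4² = 77500 Pa.

ΔP ≈ 77.5 kPa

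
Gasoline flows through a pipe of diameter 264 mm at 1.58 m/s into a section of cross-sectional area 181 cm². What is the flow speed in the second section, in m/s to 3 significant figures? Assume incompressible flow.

The volume flow rate is constant, so v₂ = (A₁/A₂)v₁ = (547/181)·1.58 = 4.78 m/s.

4.78 m/s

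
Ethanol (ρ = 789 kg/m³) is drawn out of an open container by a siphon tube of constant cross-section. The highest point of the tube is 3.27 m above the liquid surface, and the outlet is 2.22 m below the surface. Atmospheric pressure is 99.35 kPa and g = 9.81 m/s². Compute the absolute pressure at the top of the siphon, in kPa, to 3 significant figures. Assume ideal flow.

Bernoulli surface→outlet gives ½v² = g·h_out, so v = √(2·9.81·2.22) = 6.60 m/s.
With constant cross-section the crest speed equals v; applying Bernoulli from the surface up to the crest, P_top = P_atm − ½ρv² − ρg·h_top.
P_top = 99350 − ½·789·6.60² − 789·9.81·3.27 = 56900 Pa.

56.9 kPa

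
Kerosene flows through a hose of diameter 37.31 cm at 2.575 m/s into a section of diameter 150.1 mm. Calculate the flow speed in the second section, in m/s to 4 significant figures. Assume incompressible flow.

v₂ ≈ 15.91 m/s

Mass conservation (A₁v₁ = A₂v₂) gives v₂ = 2.575 × 1093/177.0 = 15.91 m/s.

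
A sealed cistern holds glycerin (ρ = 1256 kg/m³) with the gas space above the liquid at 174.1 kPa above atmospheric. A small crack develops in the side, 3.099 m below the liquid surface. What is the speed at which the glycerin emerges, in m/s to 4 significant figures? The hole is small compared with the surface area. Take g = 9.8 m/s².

Take point 1 at the surface (v₁ ≈ 0) and point 2 at the hole (at atmospheric pressure). Bernoulli: P₁ + ρg h = P_atm + ½ρv₂².
With P₁ − P_atm = 174100 Pa, v₂ = √(2gh + 2ΔP/ρ) = √(2·9.8·3.099 + 2·174100/1256) = 18.38 m/s.

v ≈ 18.38 m/s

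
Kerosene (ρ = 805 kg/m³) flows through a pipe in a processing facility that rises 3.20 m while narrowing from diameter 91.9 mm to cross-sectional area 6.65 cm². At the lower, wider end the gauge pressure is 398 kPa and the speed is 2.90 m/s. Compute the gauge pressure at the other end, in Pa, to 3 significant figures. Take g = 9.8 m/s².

Mass conservation (A₁v₁ = A₂v₂) gives v₂ = 2.90 × 66.3/6.65 = 28.9 m/s.
Energy conservation along the streamline gives P₂ = P₁ − ½ρ(v₂² − v₁²) − ρg(h₂ − h₁).
P₂ = 398000 + ½·805·(2.90² − 28.9²) − 805·9.8·(+3.20) = 398000 + (-333000) − (25200) = 39300 Pa.

39300 Pa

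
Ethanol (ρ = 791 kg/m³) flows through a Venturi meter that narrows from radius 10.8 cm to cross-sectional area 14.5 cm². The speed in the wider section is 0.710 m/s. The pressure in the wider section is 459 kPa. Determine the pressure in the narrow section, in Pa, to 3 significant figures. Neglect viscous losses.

332000 Pa

Mass conservation (A₁v₁ = A₂v₂) gives v₂ = 0.710 × 366/14.5 = 17.9 m/s.
The pipe is horizontal, so Bernoulli reduces to P₁ + ½ρv₁² = P₂ + ½ρv₂².
P₂ = P₁ − ½ρ(v₂² − v₁²) = 459000 − ½·791·(17.9² − 0.710²) = 459000 − 127000 = 332000 Pa.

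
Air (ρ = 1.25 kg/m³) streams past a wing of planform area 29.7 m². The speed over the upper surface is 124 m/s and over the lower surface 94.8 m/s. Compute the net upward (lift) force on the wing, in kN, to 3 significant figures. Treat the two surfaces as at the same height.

F = 119 kN

With equal heights on the two surfaces, Bernoulli gives P_lower − P_upper = ½ρ(v_upper² − v_lower²).
ΔP = ½·1.25·(124² − 94.8²) = 3990 Pa.
Lift = ΔP · A = 3990 × 29.7 = 119000 N.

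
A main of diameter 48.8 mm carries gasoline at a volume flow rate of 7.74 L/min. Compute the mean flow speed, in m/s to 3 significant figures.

v = 0.0690 m/s

Q = 7.74 L/min = 0.000129 m³/s.
v = Q/A = 0.000129 / 0.00187 = 0.0690 m/s.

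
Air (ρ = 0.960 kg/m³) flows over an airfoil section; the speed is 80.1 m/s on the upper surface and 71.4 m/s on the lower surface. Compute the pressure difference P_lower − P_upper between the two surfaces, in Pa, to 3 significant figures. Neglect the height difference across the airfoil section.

The pressure is lower where the speed is higher: ΔP = ½ρ(v_up² − v_low²).
ΔP = ½·0.960·(80.1² − 71.4²) = 633 Pa.

633 Pa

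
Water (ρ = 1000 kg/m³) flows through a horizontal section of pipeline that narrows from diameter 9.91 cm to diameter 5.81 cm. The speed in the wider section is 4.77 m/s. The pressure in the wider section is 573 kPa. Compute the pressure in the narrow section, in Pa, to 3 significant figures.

488000 Pa

Continuity gives A₁v₁ = A₂v₂, so v₂ = (77.1 cm²)/(26.5 cm²) × 4.77 m/s = 13.9 m/s.
With no height change, Bernoulli's equation is P₁ + ½ρv₁² = P₂ + ½ρv₂².
P₂ = P₁ − ½ρ(v₂² − v₁²) = 573000 − ½·1000·(13.9² − 4.77²) = 573000 − 84900 = 488000 Pa.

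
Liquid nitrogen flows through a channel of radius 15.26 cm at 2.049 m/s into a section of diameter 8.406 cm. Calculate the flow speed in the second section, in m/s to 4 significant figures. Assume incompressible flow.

By continuity, v₂ = v₁·A₁/A₂ = 2.049·(731.6/55.50) = 27.01 m/s.

v₂ ≈ 27.01 m/s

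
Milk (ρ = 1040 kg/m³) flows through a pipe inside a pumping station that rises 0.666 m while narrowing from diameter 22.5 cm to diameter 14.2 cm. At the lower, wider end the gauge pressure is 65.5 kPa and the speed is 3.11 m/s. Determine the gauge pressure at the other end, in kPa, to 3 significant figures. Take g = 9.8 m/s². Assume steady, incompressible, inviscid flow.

By continuity, v₂ = v₁·A₁/A₂ = 3.11·(398/158) = 7.81 m/s.
Applying Bernoulli between the two ends and solving for P₂: P₂ = P₁ + ½ρ(v₁² − v₂²) − ρgΔh.
P₂ = 65500 + ½·1040·(3.11² − 7.81²) − 1040·9.8·(+0.666) = 65500 + (-26700) − (6790) = 32000 Pa.

P₂ ≈ 32.0 kPa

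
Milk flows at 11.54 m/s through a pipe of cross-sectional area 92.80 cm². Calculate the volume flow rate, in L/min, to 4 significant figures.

Q = A·v = 0.009280 m² × 11.54 m/s = 0.1071 m³/s.
Converting: 0.1071 m³/s × 60000 = 6425 L/min.

Q ≈ 6425 L/min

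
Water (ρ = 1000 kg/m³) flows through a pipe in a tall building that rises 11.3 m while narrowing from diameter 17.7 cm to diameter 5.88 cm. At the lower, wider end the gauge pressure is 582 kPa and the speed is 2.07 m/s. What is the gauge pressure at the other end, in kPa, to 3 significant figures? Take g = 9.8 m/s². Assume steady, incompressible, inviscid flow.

P₂ ≈ 297 kPa

Mass conservation (A₁v₁ = A₂v₂) gives v₂ = 2.07 × 246/27.2 = 18.8 m/s.
Energy conservation along the streamline gives P₂ = P₁ − ½ρ(v₂² − v₁²) − ρg(h₂ − h₁).
P₂ = 582000 + ½·1000·(2.07² − 18.8²) − 1000·9.8·(+11.3) = 582000 + (-174000) − (111000) = 297000 Pa.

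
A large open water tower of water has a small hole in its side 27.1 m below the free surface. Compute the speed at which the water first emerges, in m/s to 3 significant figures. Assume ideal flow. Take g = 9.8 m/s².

Bernoulli from surface to hole (P equal, v_surface ≈ 0): v = √(2gh) = √(2×9.8×27.1) = 23.0 m/s.

v = 23.0 m/s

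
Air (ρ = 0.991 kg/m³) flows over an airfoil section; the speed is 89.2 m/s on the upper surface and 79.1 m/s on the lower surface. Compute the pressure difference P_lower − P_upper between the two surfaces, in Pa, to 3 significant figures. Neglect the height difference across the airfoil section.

With negligible Δh, P + ½ρv² is constant, so P_low − P_up = ½ρ(v_up² − v_low²).
ΔP = ½·0.991·(89.2² − 79.1²) = 842 Pa.

ΔP ≈ 842 Pa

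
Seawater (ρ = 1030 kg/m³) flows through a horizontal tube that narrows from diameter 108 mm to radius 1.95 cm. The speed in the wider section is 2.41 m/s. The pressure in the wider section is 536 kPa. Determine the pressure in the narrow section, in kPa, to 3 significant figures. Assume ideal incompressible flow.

363 kPa

By continuity, v₂ = v₁·A₁/A₂ = 2.41·(91.6/11.9) = 18.5 m/s.
With no height change, Bernoulli's equation is P₁ + ½ρv₁² = P₂ + ½ρv₂².
P₂ = P₁ − ½ρ(v₂² − v₁²) = 536000 − ½·1030·(18.5² − 2.41²) = 536000 − 173000 = 363000 Pa.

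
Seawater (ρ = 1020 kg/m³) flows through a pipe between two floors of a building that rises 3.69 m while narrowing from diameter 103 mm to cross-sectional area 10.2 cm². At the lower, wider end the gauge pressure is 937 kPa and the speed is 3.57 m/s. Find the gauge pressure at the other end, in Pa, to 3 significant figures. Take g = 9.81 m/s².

Continuity gives A₁v₁ = A₂v₂, so v₂ = (83.3 cm²)/(10.2 cm²) × 3.57 m/s = 29.2 m/s.
Applying Bernoulli between the two ends and solving for P₂: P₂ = P₁ + ½ρ(v₁² − v₂²) − ρgΔh.
P₂ = 937000 + ½·1020·(3.57² − 29.2²) − 1020·9.81·(+3.69) = 937000 + (-427000) − (36900) = 473000 Pa.

P₂ = 473000 Pa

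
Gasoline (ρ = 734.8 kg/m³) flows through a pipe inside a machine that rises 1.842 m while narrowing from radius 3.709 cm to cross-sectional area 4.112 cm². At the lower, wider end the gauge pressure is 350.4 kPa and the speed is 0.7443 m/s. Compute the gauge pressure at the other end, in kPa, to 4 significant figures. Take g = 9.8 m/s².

Mass conservation (A₁v₁ = A₂v₂) gives v₂ = 0.7443 × 43.22/4.112 = 7.823 m/s.
Energy conservation along the streamline gives P₂ = P₁ − ½ρ(v₂² − v₁²) − ρg(h₂ − h₁).
P₂ = 350400 + ½·734.8·(0.7443² − 7.823²) − 734.8·9.8·(+1.842) = 350400 + (-22280) − (13260) = 314900 Pa.

314.9 kPa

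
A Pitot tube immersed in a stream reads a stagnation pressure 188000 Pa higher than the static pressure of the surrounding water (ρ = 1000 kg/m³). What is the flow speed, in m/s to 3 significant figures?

v ≈ 19.4 m/s

Bernoulli between the free stream and the stagnation point: ½ρv² = P_stag − P_static.
v = √(2ΔP/ρ) = √(2·188000/1000) = 19.4 m/s.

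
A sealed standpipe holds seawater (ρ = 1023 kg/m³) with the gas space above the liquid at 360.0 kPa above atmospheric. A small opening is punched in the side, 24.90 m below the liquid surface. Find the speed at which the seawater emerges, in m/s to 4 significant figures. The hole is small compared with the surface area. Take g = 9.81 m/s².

Take point 1 at the surface (v₁ ≈ 0) and point 2 at the hole (at atmospheric pressure). Bernoulli: P₁ + ρg h = P_atm + ½ρv₂².
With P₁ − P_atm = 360000 Pa, v₂ = √(2gh + 2ΔP/ρ) = √(2·9.81·24.90 + 2·360000/1023) = 34.53 m/s.

v ≈ 34.53 m/s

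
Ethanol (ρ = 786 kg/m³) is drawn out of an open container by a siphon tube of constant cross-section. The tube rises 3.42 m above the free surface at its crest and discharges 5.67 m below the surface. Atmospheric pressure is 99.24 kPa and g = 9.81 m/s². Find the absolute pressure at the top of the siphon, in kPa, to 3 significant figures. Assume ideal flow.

The outlet speed comes from Torricelli: v = √(2g·5.67) = 10.5 m/s.
With constant cross-section the crest speed equals v; applying Bernoulli from the surface up to the crest, P_top = P_atm − ½ρv² − ρg·h_top.
P_top = 99240 − ½·786·10.5² − 786·9.81·3.42 = 29200 Pa.

P_top = 29.2 kPa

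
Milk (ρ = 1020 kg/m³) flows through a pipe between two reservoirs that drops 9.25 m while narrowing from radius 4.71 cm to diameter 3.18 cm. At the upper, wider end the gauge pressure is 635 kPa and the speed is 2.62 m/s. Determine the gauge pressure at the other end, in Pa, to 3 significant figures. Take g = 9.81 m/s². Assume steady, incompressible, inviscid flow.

P₂ = 461000 Pa

Continuity gives A₁v₁ = A₂v₂, so v₂ = (69.7 cm²)/(7.94 cm²) × 2.62 m/s = 23.0 m/s.
Applying Bernoulli between the two ends and solving for P₂: P₂ = P₁ + ½ρ(v₁² − v₂²) − ρgΔh.
P₂ = 635000 + ½·1020·(2.62² − 23.0²) − 1020·9.81·(−9.25) = 635000 + (-266000) − (-92600) = 461000 Pa.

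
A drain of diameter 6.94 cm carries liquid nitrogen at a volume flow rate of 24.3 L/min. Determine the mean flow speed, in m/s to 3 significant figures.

v = 0.107 m/s

Q = 24.3 L/min = 0.000405 m³/s.
v = Q/A = 0.000405 / 0.00378 = 0.107 m/s.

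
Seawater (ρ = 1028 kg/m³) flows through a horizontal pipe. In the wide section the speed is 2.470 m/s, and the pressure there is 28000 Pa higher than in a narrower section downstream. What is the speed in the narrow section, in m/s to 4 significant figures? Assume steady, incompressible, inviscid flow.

v₂ ≈ 7.783 m/s

Along the level pipe P + ½ρv² is conserved, hence v₂² = v₁² + 2(P₁ − P₂)/ρ.
v₂ = √(2.470² + 2·28000/1028) = √(6.101 + 54.47) = 7.783 m/s.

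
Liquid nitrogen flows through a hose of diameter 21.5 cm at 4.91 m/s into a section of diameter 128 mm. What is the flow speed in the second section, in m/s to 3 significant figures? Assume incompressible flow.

v₂ ≈ 13.9 m/s

By continuity, v₂ = v₁·A₁/A₂ = 4.91·(363/129) = 13.9 m/s.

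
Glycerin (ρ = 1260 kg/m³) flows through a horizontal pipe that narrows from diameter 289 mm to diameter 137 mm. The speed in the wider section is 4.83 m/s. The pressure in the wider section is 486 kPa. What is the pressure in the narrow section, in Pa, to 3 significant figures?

Continuity gives A₁v₁ = A₂v₂, so v₂ = (656 cm²)/(147 cm²) × 4.83 m/s = 21.5 m/s.
With no height change, Bernoulli's equation is P₁ + ½ρv₁² = P₂ + ½ρv₂².
P₂ = P₁ − ½ρ(v₂² − v₁²) = 486000 − ½·1260·(21.5² − 4.83²) = 486000 − 276000 = 210000 Pa.

210000 Pa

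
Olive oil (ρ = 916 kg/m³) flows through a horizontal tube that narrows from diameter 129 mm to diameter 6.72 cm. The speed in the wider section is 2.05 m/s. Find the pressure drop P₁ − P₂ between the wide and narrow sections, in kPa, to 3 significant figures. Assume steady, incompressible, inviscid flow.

24.2 kPa

By continuity, v₂ = v₁·A₁/A₂ = 2.05·(131/35.5) = 7.55 m/s.
Along the horizontal streamline, P + ½ρv² is constant.
P₁ − P₂ = ½·916·(7.55² − 2.05²) = ½·916·52.9 = 24200 Pa.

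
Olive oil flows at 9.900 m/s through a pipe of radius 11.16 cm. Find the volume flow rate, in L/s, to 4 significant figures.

Q ≈ 387.4 L/s

Q = A·v = 0.03913 m² × 9.900 m/s = 0.3874 m³/s.
Converting: 0.3874 m³/s × 1000 = 387.4 L/s.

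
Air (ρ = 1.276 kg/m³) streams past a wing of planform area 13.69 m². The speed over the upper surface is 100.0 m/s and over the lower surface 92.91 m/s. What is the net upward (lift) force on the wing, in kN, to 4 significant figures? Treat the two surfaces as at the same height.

F ≈ 11.95 kN

The faster flow above has the lower pressure; Bernoulli (same height) gives ΔP = ½ρ(v_up² − v_low²).
ΔP = ½·1.276·(100.0² − 92.91²) = 872.6 Pa.
Lift = ΔP · A = 872.6 × 13.69 = 11950 N.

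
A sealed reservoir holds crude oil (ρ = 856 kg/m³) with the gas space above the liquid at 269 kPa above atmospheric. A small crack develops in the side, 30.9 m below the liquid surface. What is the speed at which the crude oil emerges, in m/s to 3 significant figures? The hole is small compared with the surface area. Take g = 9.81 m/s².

Take point 1 at the surface (v₁ ≈ 0) and point 2 at the hole (at atmospheric pressure). Bernoulli: P₁ + ρg h = P_atm + ½ρv₂².
With P₁ − P_atm = 269000 Pa, v₂ = √(2gh + 2ΔP/ρ) = √(2·9.81·30.9 + 2·269000/856) = 35.1 m/s.

v = 35.1 m/s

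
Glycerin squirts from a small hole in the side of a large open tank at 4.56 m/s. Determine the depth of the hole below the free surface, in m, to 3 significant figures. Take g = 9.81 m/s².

h ≈ 1.06 m

Inverting v = √(2gh) gives h = v² / 2g.
h = 4.56²/(2·9.81) = 20.8/19.62 = 1.06 m.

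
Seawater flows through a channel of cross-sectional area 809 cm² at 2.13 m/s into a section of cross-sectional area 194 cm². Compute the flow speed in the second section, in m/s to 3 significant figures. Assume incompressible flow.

The volume flow rate is constant, so v₂ = (A₁/A₂)v₁ = (809/194)·2.13 = 8.88 m/s.

v₂ ≈ 8.88 m/s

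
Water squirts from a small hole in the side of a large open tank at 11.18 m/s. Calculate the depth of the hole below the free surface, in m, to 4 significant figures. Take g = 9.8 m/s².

h ≈ 6.377 m

Torricelli: v = √(2gh), so h = v²/(2g).
h = 11.18²/(2·9.8) = 125.0/19.60 = 6.377 m.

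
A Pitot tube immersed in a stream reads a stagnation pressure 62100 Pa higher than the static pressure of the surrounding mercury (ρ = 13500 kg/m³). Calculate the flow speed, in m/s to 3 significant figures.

3.03 m/s

Bernoulli between the free stream and the stagnation point: ½ρv² = P_stag − P_static.
v = √(2ΔP/ρ) = √(2·62100/13500) = 3.03 m/s.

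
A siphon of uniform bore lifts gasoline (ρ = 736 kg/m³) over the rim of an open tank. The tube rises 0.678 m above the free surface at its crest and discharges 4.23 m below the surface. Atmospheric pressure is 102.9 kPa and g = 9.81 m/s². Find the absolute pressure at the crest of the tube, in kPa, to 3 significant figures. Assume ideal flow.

P_top ≈ 67.5 kPa

Bernoulli surface→outlet gives ½v² = g·h_out, so v = √(2·9.81·4.23) = 9.11 m/s.
The bore is uniform, so the speed at the crest is the same v. Bernoulli surface→crest: P_atm = P_top + ½ρv² + ρg·h_top.
P_top = 102900 − ½·736·9.11² − 736·9.81·0.678 = 67500 Pa.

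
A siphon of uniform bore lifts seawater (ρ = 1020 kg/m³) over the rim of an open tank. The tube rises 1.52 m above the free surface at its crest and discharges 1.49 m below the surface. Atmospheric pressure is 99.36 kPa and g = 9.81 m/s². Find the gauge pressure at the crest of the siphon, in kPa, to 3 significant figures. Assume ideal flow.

Bernoulli surface→outlet gives ½v² = g·h_out, so v = √(2·9.81·1.49) = 5.41 m/s.
The bore is uniform, so the speed at the crest is the same v. Bernoulli surface→crest: P_atm = P_top + ½ρv² + ρg·h_top.
P_top = 99360 − ½·1020·5.41² − 1020·9.81·1.52 = 69200 Pa. So P_gauge = P_top − P_atm = -30100 Pa.

P_gauge ≈ -30.1 kPa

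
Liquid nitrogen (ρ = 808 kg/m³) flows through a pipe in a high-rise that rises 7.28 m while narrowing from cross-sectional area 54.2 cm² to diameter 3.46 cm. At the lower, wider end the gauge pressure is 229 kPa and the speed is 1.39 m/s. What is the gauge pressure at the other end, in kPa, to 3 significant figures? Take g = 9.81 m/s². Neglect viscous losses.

By continuity, v₂ = v₁·A₁/A₂ = 1.39·(54.2/9.40) = 8.01 m/s.
Applying Bernoulli between the two ends and solving for P₂: P₂ = P₁ + ½ρ(v₁² − v₂²) − ρgΔh.
P₂ = 229000 + ½·808·(1.39² − 8.01²) − 808·9.81·(+7.28) = 229000 + (-25200) − (57700) = 146000 Pa.

P₂ = 146 kPa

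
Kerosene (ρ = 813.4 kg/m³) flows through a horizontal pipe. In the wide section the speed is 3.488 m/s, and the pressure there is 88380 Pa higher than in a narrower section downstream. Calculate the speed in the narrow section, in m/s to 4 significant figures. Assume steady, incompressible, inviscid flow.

Horizontal Bernoulli: P₁ + ½ρv₁² = P₂ + ½ρv₂², so v₂² = v₁² + 2(P₁ − P₂)/ρ.
v₂ = √(3.488² + 2·88380/813.4) = √(12.17 + 217.3) = 15.15 m/s.

v₂ ≈ 15.15 m/s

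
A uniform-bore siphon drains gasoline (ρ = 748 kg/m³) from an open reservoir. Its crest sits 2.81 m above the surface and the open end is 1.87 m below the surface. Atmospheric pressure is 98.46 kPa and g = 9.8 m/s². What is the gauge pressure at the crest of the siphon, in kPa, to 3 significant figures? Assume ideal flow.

-34.3 kPa

Bernoulli surface→outlet gives ½v² = g·h_out, so v = √(2·9.8·1.87) = 6.05 m/s.
The bore is uniform, so the speed at the crest is the same v. Bernoulli surface→crest: P_atm = P_top + ½ρv² + ρg·h_top.
P_top = 98460 − ½·748·6.05² − 748·9.8·2.81 = 64200 Pa. So P_gauge = P_top − P_atm = -34300 Pa.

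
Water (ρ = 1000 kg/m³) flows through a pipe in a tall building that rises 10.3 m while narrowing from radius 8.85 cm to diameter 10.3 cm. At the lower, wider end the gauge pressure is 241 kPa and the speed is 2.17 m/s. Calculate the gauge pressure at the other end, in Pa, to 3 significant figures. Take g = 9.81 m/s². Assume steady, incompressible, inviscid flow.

P₂ ≈ 122000 Pa

Continuity gives A₁v₁ = A₂v₂, so v₂ = (246 cm²)/(83.3 cm²) × 2.17 m/s = 6.41 m/s.
Bernoulli: P₁ + ½ρv₁² + ρg h₁ = P₂ + ½ρv₂² + ρg h₂, so P₂ = P₁ + ½ρ(v₁² − v₂²) − ρg(h₂ − h₁).
P₂ = 241000 + ½·1000·(2.17² − 6.41²) − 1000·9.81·(+10.3) = 241000 + (-18200) − (101000) = 122000 Pa.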